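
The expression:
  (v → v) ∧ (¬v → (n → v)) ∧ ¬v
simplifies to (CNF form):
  ¬n ∧ ¬v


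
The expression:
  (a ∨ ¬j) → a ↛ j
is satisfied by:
  {a: True, j: False}
  {j: True, a: False}


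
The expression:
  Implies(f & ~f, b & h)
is always true.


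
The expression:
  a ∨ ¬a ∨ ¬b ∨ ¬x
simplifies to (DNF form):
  True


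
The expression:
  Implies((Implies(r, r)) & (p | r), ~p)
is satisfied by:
  {p: False}


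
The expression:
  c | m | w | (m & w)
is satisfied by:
  {c: True, m: True, w: True}
  {c: True, m: True, w: False}
  {c: True, w: True, m: False}
  {c: True, w: False, m: False}
  {m: True, w: True, c: False}
  {m: True, w: False, c: False}
  {w: True, m: False, c: False}


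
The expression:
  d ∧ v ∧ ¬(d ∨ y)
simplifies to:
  False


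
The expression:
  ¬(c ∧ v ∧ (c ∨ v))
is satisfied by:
  {v: False, c: False}
  {c: True, v: False}
  {v: True, c: False}


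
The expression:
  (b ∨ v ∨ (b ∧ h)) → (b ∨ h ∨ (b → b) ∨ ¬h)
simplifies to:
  True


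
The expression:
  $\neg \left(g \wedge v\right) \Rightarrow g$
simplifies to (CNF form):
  $g$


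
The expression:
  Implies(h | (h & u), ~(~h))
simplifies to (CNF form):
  True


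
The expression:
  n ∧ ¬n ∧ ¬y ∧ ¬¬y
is never true.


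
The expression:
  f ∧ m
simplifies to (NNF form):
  f ∧ m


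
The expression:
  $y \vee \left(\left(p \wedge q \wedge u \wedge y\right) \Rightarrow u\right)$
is always true.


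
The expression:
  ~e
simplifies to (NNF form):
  ~e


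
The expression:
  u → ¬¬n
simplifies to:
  n ∨ ¬u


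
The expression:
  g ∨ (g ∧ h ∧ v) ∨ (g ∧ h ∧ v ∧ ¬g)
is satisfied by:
  {g: True}


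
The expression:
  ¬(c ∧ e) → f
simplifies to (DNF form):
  f ∨ (c ∧ e)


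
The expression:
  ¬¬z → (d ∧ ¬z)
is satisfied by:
  {z: False}


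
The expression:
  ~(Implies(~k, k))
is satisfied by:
  {k: False}


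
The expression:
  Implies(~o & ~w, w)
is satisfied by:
  {o: True, w: True}
  {o: True, w: False}
  {w: True, o: False}


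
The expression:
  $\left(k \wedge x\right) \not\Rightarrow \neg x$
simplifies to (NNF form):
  $k \wedge x$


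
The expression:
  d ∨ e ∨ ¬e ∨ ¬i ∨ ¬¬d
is always true.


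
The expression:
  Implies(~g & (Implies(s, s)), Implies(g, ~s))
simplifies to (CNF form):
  True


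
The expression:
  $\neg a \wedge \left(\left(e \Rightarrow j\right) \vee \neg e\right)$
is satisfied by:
  {j: True, a: False, e: False}
  {j: False, a: False, e: False}
  {e: True, j: True, a: False}


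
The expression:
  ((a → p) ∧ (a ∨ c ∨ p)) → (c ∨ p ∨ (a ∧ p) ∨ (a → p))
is always true.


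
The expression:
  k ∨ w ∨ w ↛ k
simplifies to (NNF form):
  k ∨ w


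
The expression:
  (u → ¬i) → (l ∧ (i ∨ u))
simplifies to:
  (i ∧ l) ∨ (i ∧ u) ∨ (l ∧ u)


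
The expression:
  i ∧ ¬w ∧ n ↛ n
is never true.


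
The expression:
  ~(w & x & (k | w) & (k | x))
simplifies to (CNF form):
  ~w | ~x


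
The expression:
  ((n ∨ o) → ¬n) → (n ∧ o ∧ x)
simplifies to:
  n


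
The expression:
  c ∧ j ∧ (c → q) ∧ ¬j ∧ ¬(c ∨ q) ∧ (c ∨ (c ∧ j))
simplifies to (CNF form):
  False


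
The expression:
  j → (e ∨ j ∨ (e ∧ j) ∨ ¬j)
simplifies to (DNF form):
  True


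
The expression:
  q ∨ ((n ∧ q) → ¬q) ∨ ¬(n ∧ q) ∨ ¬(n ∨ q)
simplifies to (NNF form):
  True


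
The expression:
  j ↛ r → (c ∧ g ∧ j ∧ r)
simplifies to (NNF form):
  r ∨ ¬j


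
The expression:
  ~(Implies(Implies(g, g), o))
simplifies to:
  ~o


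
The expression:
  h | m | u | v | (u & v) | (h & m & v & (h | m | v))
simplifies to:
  h | m | u | v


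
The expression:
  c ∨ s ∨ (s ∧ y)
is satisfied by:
  {c: True, s: True}
  {c: True, s: False}
  {s: True, c: False}


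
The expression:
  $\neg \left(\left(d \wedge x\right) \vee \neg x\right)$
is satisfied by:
  {x: True, d: False}


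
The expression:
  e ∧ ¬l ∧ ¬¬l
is never true.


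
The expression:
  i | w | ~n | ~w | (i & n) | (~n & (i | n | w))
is always true.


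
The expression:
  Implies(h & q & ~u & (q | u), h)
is always true.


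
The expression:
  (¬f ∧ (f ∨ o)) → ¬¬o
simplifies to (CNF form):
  True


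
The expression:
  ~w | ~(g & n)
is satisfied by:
  {w: False, n: False, g: False}
  {g: True, w: False, n: False}
  {n: True, w: False, g: False}
  {g: True, n: True, w: False}
  {w: True, g: False, n: False}
  {g: True, w: True, n: False}
  {n: True, w: True, g: False}


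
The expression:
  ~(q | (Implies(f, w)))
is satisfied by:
  {f: True, q: False, w: False}


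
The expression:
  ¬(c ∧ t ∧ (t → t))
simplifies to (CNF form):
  ¬c ∨ ¬t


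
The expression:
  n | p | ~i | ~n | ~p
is always true.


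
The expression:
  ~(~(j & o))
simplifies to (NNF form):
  j & o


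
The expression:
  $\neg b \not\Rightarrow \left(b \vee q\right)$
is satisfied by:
  {q: False, b: False}


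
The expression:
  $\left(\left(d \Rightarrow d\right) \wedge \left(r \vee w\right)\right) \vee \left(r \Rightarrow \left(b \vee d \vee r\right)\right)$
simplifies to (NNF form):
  $\text{True}$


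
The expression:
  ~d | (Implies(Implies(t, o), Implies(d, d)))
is always true.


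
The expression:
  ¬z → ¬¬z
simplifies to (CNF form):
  z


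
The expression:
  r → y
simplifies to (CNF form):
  y ∨ ¬r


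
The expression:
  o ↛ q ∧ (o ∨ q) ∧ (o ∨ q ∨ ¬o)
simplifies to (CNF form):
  o ∧ ¬q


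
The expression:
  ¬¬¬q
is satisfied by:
  {q: False}


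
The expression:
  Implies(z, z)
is always true.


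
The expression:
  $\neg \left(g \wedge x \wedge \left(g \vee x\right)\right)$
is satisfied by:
  {g: False, x: False}
  {x: True, g: False}
  {g: True, x: False}


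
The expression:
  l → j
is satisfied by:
  {j: True, l: False}
  {l: False, j: False}
  {l: True, j: True}


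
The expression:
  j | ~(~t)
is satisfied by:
  {t: True, j: True}
  {t: True, j: False}
  {j: True, t: False}


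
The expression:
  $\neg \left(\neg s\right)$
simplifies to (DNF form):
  $s$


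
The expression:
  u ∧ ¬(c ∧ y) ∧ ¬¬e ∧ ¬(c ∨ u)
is never true.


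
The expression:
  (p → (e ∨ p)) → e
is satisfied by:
  {e: True}


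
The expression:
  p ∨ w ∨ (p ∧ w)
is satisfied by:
  {p: True, w: True}
  {p: True, w: False}
  {w: True, p: False}


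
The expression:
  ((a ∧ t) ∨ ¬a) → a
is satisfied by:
  {a: True}


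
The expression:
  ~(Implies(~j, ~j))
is never true.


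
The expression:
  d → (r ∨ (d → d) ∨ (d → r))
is always true.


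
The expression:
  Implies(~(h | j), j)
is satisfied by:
  {h: True, j: True}
  {h: True, j: False}
  {j: True, h: False}


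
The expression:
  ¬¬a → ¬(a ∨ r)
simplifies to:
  ¬a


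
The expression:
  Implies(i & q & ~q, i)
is always true.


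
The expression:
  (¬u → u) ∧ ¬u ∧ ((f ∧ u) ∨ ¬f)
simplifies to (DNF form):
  False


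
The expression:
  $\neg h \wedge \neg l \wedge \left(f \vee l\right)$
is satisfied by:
  {f: True, h: False, l: False}


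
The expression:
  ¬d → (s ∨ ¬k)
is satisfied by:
  {s: True, d: True, k: False}
  {s: True, k: False, d: False}
  {d: True, k: False, s: False}
  {d: False, k: False, s: False}
  {s: True, d: True, k: True}
  {s: True, k: True, d: False}
  {d: True, k: True, s: False}


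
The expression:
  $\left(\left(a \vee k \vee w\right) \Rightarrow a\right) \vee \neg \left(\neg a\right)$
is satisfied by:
  {a: True, k: False, w: False}
  {a: True, w: True, k: False}
  {a: True, k: True, w: False}
  {a: True, w: True, k: True}
  {w: False, k: False, a: False}


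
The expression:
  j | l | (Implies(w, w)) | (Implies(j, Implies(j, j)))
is always true.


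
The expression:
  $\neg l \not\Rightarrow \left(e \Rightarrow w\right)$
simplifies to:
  $e \wedge \neg l \wedge \neg w$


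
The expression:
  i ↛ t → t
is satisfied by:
  {t: True, i: False}
  {i: False, t: False}
  {i: True, t: True}


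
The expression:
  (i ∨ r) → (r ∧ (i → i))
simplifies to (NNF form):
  r ∨ ¬i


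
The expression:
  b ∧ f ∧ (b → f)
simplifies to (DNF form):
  b ∧ f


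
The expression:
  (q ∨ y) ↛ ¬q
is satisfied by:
  {q: True}


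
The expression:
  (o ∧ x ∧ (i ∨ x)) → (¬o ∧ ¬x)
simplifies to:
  ¬o ∨ ¬x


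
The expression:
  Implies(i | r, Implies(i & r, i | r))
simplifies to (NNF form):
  True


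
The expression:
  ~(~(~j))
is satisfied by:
  {j: False}


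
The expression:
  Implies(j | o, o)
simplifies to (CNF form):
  o | ~j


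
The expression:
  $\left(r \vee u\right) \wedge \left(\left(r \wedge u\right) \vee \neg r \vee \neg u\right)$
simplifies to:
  $r \vee u$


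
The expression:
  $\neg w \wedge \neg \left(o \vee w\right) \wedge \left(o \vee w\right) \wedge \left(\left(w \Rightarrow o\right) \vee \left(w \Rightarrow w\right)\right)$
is never true.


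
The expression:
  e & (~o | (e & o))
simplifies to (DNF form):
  e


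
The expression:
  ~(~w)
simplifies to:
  w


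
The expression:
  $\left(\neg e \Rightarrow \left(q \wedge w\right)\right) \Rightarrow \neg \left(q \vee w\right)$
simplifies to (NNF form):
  $\left(\neg e \wedge \neg q\right) \vee \left(\neg e \wedge \neg w\right) \vee \left(\neg q \wedge \neg w\right)$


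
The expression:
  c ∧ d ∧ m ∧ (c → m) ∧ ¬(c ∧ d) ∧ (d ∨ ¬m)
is never true.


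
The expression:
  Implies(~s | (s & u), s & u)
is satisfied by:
  {s: True}


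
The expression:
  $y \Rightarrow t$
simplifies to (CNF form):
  $t \vee \neg y$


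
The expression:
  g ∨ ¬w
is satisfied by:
  {g: True, w: False}
  {w: False, g: False}
  {w: True, g: True}


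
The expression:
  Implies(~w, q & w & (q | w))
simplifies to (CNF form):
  w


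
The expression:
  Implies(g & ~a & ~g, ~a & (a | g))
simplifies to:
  True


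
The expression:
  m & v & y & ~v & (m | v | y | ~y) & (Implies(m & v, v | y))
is never true.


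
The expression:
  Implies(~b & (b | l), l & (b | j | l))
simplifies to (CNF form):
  True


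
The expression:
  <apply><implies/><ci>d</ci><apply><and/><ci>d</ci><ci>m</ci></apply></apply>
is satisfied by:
  {m: True, d: False}
  {d: False, m: False}
  {d: True, m: True}


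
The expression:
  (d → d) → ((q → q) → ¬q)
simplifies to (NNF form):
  ¬q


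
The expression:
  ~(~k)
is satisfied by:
  {k: True}


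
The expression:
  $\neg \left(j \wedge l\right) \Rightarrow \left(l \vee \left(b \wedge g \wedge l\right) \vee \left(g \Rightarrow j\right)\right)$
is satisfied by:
  {l: True, j: True, g: False}
  {l: True, j: False, g: False}
  {j: True, l: False, g: False}
  {l: False, j: False, g: False}
  {g: True, l: True, j: True}
  {g: True, l: True, j: False}
  {g: True, j: True, l: False}


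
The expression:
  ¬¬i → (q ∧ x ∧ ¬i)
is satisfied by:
  {i: False}


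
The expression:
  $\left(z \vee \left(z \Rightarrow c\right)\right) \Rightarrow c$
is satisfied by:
  {c: True}


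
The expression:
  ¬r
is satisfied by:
  {r: False}


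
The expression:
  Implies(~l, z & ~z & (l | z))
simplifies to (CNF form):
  l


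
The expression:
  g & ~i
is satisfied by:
  {g: True, i: False}


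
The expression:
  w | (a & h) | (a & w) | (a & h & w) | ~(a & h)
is always true.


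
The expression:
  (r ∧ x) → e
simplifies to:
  e ∨ ¬r ∨ ¬x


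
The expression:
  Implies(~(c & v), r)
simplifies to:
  r | (c & v)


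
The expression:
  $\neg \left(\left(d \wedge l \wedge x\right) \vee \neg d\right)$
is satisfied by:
  {d: True, l: False, x: False}
  {x: True, d: True, l: False}
  {l: True, d: True, x: False}


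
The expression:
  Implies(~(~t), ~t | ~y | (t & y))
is always true.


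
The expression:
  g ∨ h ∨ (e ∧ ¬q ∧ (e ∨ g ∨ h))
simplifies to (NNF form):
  g ∨ h ∨ (e ∧ ¬q)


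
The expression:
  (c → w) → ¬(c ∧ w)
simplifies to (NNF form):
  ¬c ∨ ¬w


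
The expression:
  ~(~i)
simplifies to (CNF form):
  i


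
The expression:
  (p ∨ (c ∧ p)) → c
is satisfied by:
  {c: True, p: False}
  {p: False, c: False}
  {p: True, c: True}


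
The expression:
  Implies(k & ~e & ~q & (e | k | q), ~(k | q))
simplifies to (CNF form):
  e | q | ~k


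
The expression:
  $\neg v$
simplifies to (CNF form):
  $\neg v$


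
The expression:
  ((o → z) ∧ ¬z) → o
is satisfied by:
  {o: True, z: True}
  {o: True, z: False}
  {z: True, o: False}


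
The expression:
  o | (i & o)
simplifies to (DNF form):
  o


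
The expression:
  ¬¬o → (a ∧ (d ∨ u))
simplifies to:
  (a ∧ d) ∨ (a ∧ u) ∨ ¬o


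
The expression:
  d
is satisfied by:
  {d: True}


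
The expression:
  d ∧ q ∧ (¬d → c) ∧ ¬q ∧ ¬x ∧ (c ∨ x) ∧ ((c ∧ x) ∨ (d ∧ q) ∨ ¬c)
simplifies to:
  False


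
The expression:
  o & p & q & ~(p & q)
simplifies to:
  False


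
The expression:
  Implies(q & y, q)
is always true.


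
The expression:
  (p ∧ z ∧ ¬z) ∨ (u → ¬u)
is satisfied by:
  {u: False}


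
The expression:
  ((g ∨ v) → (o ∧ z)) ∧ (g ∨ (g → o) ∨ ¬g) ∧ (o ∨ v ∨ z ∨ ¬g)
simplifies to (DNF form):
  (o ∧ z) ∨ (¬g ∧ ¬v) ∨ (o ∧ z ∧ ¬g) ∨ (o ∧ z ∧ ¬v) ∨ (o ∧ ¬g ∧ ¬v) ∨ (z ∧ ¬g ∧ ¬v) ∨ (o ∧ z ∧ ¬g ∧ ¬v)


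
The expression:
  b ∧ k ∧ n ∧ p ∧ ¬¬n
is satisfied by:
  {p: True, b: True, n: True, k: True}


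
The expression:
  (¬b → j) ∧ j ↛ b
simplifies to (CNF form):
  j ∧ ¬b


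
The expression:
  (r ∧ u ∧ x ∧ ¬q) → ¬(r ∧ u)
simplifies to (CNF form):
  q ∨ ¬r ∨ ¬u ∨ ¬x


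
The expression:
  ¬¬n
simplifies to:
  n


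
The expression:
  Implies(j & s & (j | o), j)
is always true.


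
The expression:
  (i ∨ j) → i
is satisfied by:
  {i: True, j: False}
  {j: False, i: False}
  {j: True, i: True}


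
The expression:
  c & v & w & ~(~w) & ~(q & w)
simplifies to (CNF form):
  c & v & w & ~q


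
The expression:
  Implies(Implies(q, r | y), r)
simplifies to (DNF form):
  r | (q & ~y)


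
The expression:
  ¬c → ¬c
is always true.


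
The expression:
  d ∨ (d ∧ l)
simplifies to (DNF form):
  d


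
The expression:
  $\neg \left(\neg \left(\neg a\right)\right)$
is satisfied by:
  {a: False}


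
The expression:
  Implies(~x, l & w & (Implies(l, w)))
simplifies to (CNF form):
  (l | x) & (w | x)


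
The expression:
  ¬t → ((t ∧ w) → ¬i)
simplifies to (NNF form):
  True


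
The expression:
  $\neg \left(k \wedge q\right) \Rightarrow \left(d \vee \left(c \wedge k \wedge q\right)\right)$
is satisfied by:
  {d: True, q: True, k: True}
  {d: True, q: True, k: False}
  {d: True, k: True, q: False}
  {d: True, k: False, q: False}
  {q: True, k: True, d: False}


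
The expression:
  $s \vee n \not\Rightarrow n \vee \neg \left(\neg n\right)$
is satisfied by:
  {n: True, s: True}
  {n: True, s: False}
  {s: True, n: False}


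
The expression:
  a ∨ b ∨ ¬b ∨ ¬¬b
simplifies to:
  True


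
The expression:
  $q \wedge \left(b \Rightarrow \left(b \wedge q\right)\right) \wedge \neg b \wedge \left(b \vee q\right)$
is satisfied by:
  {q: True, b: False}


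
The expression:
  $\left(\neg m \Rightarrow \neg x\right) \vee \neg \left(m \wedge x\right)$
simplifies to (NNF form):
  $\text{True}$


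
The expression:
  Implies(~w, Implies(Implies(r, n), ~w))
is always true.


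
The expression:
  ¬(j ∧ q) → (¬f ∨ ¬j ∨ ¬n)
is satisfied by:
  {q: True, n: False, j: False, f: False}
  {q: False, n: False, j: False, f: False}
  {f: True, q: True, n: False, j: False}
  {f: True, q: False, n: False, j: False}
  {j: True, q: True, n: False, f: False}
  {j: True, q: False, n: False, f: False}
  {f: True, j: True, q: True, n: False}
  {f: True, j: True, q: False, n: False}
  {n: True, q: True, f: False, j: False}
  {n: True, q: False, f: False, j: False}
  {f: True, n: True, q: True, j: False}
  {f: True, n: True, q: False, j: False}
  {j: True, n: True, q: True, f: False}
  {j: True, n: True, q: False, f: False}
  {j: True, n: True, f: True, q: True}


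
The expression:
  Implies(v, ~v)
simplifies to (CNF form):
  ~v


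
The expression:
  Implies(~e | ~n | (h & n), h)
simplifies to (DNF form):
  h | (e & n)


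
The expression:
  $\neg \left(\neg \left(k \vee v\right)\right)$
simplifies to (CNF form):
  $k \vee v$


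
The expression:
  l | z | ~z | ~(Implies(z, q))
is always true.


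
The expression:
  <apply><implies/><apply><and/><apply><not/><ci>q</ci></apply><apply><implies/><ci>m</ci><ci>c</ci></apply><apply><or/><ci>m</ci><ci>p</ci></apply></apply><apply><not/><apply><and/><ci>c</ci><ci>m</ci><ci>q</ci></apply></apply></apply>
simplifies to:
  <true/>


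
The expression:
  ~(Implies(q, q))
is never true.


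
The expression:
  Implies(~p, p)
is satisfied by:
  {p: True}


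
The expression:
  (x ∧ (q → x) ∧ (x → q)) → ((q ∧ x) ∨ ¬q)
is always true.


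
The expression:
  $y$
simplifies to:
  $y$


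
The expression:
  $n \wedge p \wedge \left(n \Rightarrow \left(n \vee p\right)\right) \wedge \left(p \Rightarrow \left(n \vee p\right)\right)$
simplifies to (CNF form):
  $n \wedge p$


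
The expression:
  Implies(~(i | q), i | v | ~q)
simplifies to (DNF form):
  True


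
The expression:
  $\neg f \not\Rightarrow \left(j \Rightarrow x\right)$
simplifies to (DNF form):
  $j \wedge \neg f \wedge \neg x$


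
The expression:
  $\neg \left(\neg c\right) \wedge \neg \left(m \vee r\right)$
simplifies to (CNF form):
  $c \wedge \neg m \wedge \neg r$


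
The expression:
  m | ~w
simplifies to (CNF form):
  m | ~w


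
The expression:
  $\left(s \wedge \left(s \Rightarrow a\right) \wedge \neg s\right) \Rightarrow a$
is always true.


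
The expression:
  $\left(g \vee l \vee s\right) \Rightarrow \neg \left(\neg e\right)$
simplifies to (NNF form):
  $e \vee \left(\neg g \wedge \neg l \wedge \neg s\right)$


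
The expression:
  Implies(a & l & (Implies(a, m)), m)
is always true.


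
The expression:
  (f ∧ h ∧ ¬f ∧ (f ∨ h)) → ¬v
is always true.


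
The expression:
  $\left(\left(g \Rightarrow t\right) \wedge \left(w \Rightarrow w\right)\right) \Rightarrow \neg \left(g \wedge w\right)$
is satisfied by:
  {w: False, t: False, g: False}
  {g: True, w: False, t: False}
  {t: True, w: False, g: False}
  {g: True, t: True, w: False}
  {w: True, g: False, t: False}
  {g: True, w: True, t: False}
  {t: True, w: True, g: False}


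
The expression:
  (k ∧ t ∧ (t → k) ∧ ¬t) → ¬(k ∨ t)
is always true.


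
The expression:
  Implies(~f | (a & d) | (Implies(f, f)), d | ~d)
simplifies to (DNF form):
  True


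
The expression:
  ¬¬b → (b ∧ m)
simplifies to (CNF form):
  m ∨ ¬b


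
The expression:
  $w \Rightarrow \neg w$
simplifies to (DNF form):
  $\neg w$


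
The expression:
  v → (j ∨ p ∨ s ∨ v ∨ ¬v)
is always true.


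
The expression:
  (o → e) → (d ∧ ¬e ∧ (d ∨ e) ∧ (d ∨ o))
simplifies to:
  ¬e ∧ (d ∨ o)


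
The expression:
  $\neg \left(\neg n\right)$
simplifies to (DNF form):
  $n$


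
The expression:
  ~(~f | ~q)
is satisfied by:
  {f: True, q: True}


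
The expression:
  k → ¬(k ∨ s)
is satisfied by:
  {k: False}


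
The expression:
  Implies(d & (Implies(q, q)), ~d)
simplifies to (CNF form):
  ~d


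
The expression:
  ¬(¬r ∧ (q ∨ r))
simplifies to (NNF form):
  r ∨ ¬q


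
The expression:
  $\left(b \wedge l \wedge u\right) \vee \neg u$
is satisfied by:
  {b: True, l: True, u: False}
  {b: True, l: False, u: False}
  {l: True, b: False, u: False}
  {b: False, l: False, u: False}
  {b: True, u: True, l: True}


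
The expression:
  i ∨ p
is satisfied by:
  {i: True, p: True}
  {i: True, p: False}
  {p: True, i: False}


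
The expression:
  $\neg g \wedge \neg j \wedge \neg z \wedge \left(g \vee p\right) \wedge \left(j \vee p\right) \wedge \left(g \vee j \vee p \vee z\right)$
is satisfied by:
  {p: True, g: False, z: False, j: False}


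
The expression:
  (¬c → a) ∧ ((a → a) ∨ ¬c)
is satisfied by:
  {a: True, c: True}
  {a: True, c: False}
  {c: True, a: False}


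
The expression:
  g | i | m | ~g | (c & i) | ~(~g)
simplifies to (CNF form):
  True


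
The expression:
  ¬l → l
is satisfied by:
  {l: True}


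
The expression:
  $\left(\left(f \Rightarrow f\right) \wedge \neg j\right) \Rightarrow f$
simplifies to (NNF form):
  $f \vee j$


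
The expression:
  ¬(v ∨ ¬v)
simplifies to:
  False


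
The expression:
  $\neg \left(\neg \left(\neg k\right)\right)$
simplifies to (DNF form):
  $\neg k$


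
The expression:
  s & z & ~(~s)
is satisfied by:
  {z: True, s: True}


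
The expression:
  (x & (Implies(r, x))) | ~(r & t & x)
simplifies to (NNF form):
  True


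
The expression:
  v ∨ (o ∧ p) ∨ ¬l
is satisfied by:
  {o: True, v: True, p: True, l: False}
  {o: True, v: True, p: False, l: False}
  {v: True, p: True, l: False, o: False}
  {v: True, p: False, l: False, o: False}
  {o: True, p: True, l: False, v: False}
  {o: True, p: False, l: False, v: False}
  {p: True, o: False, l: False, v: False}
  {p: False, o: False, l: False, v: False}
  {o: True, v: True, l: True, p: True}
  {o: True, v: True, l: True, p: False}
  {v: True, l: True, p: True, o: False}
  {v: True, l: True, p: False, o: False}
  {o: True, l: True, p: True, v: False}


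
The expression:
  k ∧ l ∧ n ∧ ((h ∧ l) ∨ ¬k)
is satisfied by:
  {k: True, h: True, n: True, l: True}


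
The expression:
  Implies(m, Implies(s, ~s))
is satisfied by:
  {s: False, m: False}
  {m: True, s: False}
  {s: True, m: False}


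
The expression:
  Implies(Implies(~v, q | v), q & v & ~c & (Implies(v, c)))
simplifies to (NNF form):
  ~q & ~v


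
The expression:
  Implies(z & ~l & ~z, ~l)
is always true.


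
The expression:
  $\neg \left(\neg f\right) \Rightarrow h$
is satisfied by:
  {h: True, f: False}
  {f: False, h: False}
  {f: True, h: True}


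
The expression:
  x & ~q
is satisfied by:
  {x: True, q: False}


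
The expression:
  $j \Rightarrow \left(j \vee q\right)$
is always true.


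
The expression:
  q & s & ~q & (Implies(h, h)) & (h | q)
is never true.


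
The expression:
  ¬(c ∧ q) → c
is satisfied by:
  {c: True}


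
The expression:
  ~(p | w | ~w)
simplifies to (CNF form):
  False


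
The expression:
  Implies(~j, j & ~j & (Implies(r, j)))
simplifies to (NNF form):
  j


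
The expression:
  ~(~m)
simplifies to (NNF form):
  m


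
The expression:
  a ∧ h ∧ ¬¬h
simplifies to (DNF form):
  a ∧ h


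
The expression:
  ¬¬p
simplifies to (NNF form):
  p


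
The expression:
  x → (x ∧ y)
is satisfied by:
  {y: True, x: False}
  {x: False, y: False}
  {x: True, y: True}


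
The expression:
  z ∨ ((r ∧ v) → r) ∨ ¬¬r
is always true.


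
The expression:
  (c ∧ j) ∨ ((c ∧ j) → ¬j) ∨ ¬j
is always true.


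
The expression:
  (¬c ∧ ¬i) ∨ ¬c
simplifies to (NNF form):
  ¬c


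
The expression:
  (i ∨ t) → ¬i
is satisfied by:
  {i: False}


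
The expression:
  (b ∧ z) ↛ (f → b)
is never true.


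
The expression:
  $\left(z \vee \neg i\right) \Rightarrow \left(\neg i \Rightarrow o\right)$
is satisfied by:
  {i: True, o: True}
  {i: True, o: False}
  {o: True, i: False}


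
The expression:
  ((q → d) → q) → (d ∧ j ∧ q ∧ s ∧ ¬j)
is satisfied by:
  {q: False}


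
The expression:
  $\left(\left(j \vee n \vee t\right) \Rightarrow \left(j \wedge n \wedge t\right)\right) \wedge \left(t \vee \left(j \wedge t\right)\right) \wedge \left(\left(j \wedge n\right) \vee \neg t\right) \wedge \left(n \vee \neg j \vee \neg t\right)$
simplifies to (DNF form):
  $j \wedge n \wedge t$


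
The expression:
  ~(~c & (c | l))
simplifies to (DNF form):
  c | ~l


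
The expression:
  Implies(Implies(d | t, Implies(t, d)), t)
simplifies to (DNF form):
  t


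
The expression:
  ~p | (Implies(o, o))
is always true.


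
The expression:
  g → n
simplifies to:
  n ∨ ¬g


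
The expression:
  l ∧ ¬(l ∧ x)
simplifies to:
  l ∧ ¬x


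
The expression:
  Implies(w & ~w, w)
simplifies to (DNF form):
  True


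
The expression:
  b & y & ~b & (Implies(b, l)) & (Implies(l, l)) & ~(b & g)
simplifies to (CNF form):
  False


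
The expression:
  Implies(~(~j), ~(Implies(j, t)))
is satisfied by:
  {t: False, j: False}
  {j: True, t: False}
  {t: True, j: False}


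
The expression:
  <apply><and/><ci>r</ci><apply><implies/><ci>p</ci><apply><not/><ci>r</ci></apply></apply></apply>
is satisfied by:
  {r: True, p: False}


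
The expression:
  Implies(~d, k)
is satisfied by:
  {d: True, k: True}
  {d: True, k: False}
  {k: True, d: False}


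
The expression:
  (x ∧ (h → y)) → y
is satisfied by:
  {y: True, h: True, x: False}
  {y: True, h: False, x: False}
  {h: True, y: False, x: False}
  {y: False, h: False, x: False}
  {y: True, x: True, h: True}
  {y: True, x: True, h: False}
  {x: True, h: True, y: False}


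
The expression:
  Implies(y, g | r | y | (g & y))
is always true.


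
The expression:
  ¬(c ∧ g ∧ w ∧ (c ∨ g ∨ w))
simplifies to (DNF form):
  ¬c ∨ ¬g ∨ ¬w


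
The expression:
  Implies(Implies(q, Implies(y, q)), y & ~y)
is never true.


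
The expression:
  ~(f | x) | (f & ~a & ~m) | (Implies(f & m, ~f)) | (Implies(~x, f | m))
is always true.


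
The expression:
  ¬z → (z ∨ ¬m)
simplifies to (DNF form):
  z ∨ ¬m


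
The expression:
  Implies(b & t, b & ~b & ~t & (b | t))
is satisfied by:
  {t: False, b: False}
  {b: True, t: False}
  {t: True, b: False}


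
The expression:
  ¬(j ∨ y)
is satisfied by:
  {y: False, j: False}


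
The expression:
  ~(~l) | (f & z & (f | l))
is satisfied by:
  {l: True, f: True, z: True}
  {l: True, f: True, z: False}
  {l: True, z: True, f: False}
  {l: True, z: False, f: False}
  {f: True, z: True, l: False}


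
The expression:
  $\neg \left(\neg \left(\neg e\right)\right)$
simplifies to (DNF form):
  $\neg e$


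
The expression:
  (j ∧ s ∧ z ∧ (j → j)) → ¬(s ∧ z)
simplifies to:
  ¬j ∨ ¬s ∨ ¬z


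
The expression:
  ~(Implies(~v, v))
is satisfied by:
  {v: False}


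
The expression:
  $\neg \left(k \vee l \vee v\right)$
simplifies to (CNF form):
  $\neg k \wedge \neg l \wedge \neg v$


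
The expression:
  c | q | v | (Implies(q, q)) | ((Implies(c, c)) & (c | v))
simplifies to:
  True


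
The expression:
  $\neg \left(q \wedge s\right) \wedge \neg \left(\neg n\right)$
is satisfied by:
  {n: True, s: False, q: False}
  {q: True, n: True, s: False}
  {s: True, n: True, q: False}


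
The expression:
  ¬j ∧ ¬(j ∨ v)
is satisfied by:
  {v: False, j: False}


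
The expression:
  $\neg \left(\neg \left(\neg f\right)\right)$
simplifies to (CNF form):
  $\neg f$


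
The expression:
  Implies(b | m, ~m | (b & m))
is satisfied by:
  {b: True, m: False}
  {m: False, b: False}
  {m: True, b: True}


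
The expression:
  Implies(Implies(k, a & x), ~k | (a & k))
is always true.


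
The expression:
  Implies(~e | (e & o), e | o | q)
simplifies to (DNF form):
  e | o | q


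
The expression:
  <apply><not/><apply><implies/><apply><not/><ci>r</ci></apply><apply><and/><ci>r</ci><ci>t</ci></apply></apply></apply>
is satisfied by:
  {r: False}


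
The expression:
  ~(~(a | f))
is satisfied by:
  {a: True, f: True}
  {a: True, f: False}
  {f: True, a: False}


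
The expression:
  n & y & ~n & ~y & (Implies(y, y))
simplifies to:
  False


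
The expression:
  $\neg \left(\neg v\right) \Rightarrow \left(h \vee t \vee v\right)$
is always true.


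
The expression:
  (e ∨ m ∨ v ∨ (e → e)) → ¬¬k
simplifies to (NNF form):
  k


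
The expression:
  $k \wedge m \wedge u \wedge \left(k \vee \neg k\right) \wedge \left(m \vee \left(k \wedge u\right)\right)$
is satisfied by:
  {m: True, u: True, k: True}


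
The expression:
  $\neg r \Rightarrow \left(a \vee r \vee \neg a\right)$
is always true.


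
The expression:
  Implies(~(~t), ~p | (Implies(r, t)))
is always true.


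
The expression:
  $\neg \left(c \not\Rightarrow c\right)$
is always true.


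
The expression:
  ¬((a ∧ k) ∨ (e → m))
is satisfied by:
  {e: True, k: False, a: False, m: False}
  {e: True, a: True, k: False, m: False}
  {e: True, k: True, a: False, m: False}


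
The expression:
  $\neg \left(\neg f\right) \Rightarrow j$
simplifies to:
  $j \vee \neg f$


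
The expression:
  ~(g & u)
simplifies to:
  ~g | ~u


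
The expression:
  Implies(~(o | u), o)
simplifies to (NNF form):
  o | u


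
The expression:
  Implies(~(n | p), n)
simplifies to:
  n | p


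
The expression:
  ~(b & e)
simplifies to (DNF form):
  ~b | ~e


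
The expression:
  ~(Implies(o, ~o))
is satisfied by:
  {o: True}


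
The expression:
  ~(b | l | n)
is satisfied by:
  {n: False, l: False, b: False}


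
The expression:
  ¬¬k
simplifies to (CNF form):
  k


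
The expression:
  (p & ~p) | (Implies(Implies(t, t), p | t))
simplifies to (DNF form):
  p | t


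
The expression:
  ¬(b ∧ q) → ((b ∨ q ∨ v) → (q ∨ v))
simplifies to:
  q ∨ v ∨ ¬b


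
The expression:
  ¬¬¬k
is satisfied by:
  {k: False}


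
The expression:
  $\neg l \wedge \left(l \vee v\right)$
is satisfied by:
  {v: True, l: False}


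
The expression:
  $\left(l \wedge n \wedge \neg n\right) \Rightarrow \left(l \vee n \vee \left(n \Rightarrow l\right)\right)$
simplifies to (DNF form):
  $\text{True}$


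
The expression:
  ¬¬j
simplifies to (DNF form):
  j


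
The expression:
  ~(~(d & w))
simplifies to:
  d & w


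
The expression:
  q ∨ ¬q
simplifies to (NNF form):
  True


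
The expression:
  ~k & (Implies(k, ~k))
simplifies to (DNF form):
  ~k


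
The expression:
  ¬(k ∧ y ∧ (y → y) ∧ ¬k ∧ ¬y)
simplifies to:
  True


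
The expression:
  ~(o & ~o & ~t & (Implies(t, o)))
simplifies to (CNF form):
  True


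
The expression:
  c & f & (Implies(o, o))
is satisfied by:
  {c: True, f: True}


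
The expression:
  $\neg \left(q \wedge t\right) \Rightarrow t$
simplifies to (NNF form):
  $t$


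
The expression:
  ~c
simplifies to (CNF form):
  ~c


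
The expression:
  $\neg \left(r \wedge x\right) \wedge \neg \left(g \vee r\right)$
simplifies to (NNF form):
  $\neg g \wedge \neg r$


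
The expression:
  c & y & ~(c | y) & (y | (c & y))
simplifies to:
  False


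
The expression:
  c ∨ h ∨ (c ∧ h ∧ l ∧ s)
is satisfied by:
  {c: True, h: True}
  {c: True, h: False}
  {h: True, c: False}


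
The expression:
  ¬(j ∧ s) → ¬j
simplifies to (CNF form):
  s ∨ ¬j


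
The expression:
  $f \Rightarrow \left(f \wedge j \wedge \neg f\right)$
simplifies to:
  $\neg f$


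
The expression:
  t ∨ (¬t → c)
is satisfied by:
  {t: True, c: True}
  {t: True, c: False}
  {c: True, t: False}


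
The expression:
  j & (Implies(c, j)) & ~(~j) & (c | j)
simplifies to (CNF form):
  j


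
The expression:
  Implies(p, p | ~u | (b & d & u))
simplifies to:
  True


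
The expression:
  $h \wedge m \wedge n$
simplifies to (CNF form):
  $h \wedge m \wedge n$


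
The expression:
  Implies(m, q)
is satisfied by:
  {q: True, m: False}
  {m: False, q: False}
  {m: True, q: True}


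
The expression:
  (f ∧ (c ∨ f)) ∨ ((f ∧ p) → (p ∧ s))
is always true.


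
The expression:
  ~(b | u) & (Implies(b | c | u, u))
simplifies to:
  ~b & ~c & ~u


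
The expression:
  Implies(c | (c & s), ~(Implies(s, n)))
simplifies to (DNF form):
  ~c | (s & ~n)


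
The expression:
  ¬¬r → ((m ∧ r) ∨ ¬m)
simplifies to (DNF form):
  True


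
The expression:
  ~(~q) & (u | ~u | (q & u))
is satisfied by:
  {q: True}


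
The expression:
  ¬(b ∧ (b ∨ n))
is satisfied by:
  {b: False}


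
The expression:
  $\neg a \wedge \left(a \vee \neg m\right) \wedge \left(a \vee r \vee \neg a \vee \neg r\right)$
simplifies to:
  $\neg a \wedge \neg m$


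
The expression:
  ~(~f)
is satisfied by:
  {f: True}


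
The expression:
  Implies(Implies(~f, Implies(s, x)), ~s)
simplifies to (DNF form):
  ~s | (~f & ~x)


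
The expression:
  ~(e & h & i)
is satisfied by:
  {h: False, e: False, i: False}
  {i: True, h: False, e: False}
  {e: True, h: False, i: False}
  {i: True, e: True, h: False}
  {h: True, i: False, e: False}
  {i: True, h: True, e: False}
  {e: True, h: True, i: False}


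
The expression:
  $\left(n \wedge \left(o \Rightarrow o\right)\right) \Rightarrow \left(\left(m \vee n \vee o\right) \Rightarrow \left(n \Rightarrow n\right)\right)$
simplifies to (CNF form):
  $\text{True}$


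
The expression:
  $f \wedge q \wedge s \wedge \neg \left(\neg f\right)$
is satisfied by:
  {f: True, s: True, q: True}


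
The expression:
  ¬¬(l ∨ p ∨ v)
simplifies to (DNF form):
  l ∨ p ∨ v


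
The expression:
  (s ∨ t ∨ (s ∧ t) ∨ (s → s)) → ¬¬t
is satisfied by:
  {t: True}


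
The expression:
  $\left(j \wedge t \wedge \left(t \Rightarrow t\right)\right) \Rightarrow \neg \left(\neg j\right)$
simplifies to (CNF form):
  $\text{True}$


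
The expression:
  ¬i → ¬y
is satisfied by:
  {i: True, y: False}
  {y: False, i: False}
  {y: True, i: True}


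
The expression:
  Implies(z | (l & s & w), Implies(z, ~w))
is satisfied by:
  {w: False, z: False}
  {z: True, w: False}
  {w: True, z: False}


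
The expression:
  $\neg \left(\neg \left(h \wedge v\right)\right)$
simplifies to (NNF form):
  $h \wedge v$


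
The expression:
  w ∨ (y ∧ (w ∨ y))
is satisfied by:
  {y: True, w: True}
  {y: True, w: False}
  {w: True, y: False}


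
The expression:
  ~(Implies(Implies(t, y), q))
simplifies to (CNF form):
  ~q & (y | ~t)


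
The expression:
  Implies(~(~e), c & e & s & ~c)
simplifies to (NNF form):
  ~e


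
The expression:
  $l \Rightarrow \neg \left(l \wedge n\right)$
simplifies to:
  $\neg l \vee \neg n$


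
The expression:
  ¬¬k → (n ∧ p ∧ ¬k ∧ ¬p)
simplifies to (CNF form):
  ¬k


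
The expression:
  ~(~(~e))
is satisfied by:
  {e: False}


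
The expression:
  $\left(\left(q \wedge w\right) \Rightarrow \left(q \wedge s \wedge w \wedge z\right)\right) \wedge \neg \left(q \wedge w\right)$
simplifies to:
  $\neg q \vee \neg w$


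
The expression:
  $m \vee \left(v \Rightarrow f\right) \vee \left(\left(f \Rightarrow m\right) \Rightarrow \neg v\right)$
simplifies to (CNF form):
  $f \vee m \vee \neg v$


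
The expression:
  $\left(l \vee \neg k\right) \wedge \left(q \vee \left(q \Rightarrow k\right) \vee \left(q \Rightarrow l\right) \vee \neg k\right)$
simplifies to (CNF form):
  $l \vee \neg k$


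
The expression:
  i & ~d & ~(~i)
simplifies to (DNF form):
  i & ~d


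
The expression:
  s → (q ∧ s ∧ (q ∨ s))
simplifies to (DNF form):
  q ∨ ¬s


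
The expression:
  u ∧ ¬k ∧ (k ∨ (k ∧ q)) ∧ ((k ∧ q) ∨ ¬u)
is never true.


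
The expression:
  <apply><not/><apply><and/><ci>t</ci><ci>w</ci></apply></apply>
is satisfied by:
  {w: False, t: False}
  {t: True, w: False}
  {w: True, t: False}


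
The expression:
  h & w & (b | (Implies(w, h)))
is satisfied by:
  {h: True, w: True}


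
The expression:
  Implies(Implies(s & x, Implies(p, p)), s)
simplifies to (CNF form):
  s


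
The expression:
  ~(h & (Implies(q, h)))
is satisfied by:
  {h: False}


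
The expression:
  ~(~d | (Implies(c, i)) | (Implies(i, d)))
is never true.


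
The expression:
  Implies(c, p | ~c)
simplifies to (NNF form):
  p | ~c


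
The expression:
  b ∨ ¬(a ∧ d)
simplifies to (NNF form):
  b ∨ ¬a ∨ ¬d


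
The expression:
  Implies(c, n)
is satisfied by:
  {n: True, c: False}
  {c: False, n: False}
  {c: True, n: True}


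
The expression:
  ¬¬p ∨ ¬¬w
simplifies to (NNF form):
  p ∨ w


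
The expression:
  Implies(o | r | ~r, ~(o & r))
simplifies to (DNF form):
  ~o | ~r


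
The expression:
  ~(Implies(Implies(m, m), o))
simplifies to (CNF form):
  ~o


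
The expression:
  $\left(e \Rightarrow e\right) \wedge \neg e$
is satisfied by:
  {e: False}


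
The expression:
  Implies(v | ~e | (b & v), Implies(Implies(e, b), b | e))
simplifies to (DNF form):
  b | e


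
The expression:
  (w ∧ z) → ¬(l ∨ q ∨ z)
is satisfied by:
  {w: False, z: False}
  {z: True, w: False}
  {w: True, z: False}


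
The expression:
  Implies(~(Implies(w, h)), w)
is always true.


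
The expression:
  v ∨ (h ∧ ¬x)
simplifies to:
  v ∨ (h ∧ ¬x)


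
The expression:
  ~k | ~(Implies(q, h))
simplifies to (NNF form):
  ~k | (q & ~h)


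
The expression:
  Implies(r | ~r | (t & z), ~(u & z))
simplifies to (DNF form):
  ~u | ~z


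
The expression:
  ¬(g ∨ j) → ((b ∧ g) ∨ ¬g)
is always true.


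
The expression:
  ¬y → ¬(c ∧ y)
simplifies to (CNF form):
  True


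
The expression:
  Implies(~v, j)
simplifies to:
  j | v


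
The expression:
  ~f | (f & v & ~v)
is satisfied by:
  {f: False}


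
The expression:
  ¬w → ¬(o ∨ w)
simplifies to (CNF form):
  w ∨ ¬o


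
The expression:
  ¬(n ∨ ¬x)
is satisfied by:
  {x: True, n: False}


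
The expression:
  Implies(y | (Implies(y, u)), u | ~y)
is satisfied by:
  {u: True, y: False}
  {y: False, u: False}
  {y: True, u: True}
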